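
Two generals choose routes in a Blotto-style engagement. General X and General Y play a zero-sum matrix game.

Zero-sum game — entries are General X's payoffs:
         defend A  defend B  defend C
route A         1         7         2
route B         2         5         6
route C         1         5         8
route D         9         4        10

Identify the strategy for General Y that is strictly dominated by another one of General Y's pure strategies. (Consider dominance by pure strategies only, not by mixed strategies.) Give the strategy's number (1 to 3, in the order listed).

3

General Y prefers columns that give General X less. Compare defend C with defend A: 1 < 2, 2 < 6, 1 < 8, 9 < 10.
So defend A strictly dominates defend C for General Y; defend C is strictly dominated.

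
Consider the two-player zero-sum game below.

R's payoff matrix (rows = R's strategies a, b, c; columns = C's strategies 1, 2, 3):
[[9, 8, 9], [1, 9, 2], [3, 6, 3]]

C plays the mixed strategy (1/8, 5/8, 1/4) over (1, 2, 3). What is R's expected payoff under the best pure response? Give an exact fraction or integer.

a: (9)·(1/8) + (8)·(5/8) + (9)·(1/4) = 67/8.
b: (1)·(1/8) + (9)·(5/8) + (2)·(1/4) = 25/4.
c: (3)·(1/8) + (6)·(5/8) + (3)·(1/4) = 39/8.
The best pure response is a with expected payoff 67/8.

67/8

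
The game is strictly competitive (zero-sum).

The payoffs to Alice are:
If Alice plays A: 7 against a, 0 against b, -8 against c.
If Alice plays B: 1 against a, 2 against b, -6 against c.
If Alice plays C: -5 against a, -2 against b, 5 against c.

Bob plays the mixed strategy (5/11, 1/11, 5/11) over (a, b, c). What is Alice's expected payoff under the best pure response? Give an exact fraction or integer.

-2/11

A: (7)·(5/11) + (0)·(1/11) + (-8)·(5/11) = -5/11.
B: (1)·(5/11) + (2)·(1/11) + (-6)·(5/11) = -23/11.
C: (-5)·(5/11) + (-2)·(1/11) + (5)·(5/11) = -2/11.
The best pure response is C with expected payoff -2/11.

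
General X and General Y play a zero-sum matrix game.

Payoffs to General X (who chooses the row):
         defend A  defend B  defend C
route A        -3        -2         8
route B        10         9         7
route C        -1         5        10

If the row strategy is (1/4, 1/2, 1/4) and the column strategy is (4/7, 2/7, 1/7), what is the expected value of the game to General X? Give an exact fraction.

69/14

Against (4/7, 2/7, 1/7), each row's expected payoff is route A: -8/7; route B: 65/7; route C: 16/7.
Taking the (1/4, 1/2, 1/4)-weighted average: (1/4)·(-8/7) + (1/2)·(65/7) + (1/4)·(16/7) = 69/14.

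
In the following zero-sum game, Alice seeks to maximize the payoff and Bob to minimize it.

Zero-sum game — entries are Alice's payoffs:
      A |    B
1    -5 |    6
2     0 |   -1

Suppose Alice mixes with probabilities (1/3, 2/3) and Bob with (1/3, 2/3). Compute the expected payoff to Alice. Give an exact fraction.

Against (1/3, 2/3), each row's expected payoff is 1: 7/3; 2: -2/3.
Taking the (1/3, 2/3)-weighted average: (1/3)·(7/3) + (2/3)·(-2/3) = 1/3.

1/3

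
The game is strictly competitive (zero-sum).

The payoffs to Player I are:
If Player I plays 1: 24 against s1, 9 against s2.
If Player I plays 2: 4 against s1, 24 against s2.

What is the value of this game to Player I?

108/7

Row minima are 9 and 4, so Player I's maximin is 9; column maxima are 24 and 24, so Player II's minimax is 24. These differ, so the equilibrium is in mixed strategies.
Let Player I play 1 with probability p. Player II is indifferent when 24p + 4(1−p) = 9p + 24(1−p), giving p = 4/7.
Let Player II play s1 with probability q. Player I is indifferent when 24q + 9(1−q) = 4q + 24(1−q), giving q = 3/7.
The value is 24·(3/7) + (9)·(4/7) = 108/7.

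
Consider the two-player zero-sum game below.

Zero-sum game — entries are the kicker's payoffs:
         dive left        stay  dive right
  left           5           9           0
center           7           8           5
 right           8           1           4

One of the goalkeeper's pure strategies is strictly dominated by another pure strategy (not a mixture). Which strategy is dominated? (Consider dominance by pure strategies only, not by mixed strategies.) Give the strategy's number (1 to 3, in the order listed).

1

The goalkeeper prefers columns that give the kicker less. Compare dive left with dive right: 0 < 5, 5 < 7, 4 < 8.
So dive right strictly dominates dive left for the goalkeeper; dive left is strictly dominated.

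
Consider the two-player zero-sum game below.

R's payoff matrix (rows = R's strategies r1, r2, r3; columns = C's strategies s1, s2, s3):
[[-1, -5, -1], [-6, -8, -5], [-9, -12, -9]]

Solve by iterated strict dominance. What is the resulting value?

-5

Column s1 is strictly dominated by s2 for C (-5<-1, -8<-6, -12<-9); eliminate s1.
Row r3 is strictly dominated by row r1 (-5>-12, -1>-9); eliminate r3.
Column s3 is strictly dominated by s2 for C (-5<-1, -8<-5); eliminate s3.
Row r2 is strictly dominated by row r1 (-5>-8); eliminate r2.
Only (r1, s2) remains, with payoff -5.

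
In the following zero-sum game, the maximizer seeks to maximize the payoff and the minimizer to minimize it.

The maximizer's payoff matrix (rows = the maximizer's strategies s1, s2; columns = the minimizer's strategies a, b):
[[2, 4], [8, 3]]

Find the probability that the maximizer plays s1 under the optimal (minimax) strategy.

Row minima are 2 and 3, so the maximizer's maximin is 3; column maxima are 8 and 4, so the minimizer's minimax is 4. These differ, so the equilibrium is in mixed strategies.
Let the maximizer play s1 with probability p. The minimizer is indifferent when 2p + 8(1−p) = 4p + 3(1−p), giving p = 5/7.

5/7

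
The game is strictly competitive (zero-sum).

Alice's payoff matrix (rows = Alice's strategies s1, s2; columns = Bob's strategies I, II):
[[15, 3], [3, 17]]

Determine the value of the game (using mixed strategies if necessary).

Row minima are 3 and 3, so Alice's maximin is 3; column maxima are 15 and 17, so Bob's minimax is 15. These differ, so the equilibrium is in mixed strategies.
Let Alice play s1 with probability p. Bob is indifferent when 15p + 3(1−p) = 3p + 17(1−p), giving p = 7/13.
Let Bob play I with probability q. Alice is indifferent when 15q + 3(1−q) = 3q + 17(1−q), giving q = 7/13.
The value is 15·(7/13) + (3)·(6/13) = 123/13.

123/13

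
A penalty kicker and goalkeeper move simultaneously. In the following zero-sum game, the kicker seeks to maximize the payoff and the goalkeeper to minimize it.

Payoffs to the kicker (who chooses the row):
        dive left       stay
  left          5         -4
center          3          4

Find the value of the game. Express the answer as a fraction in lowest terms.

Row minima are -4 and 3, so the kicker's maximin is 3; column maxima are 5 and 4, so the goalkeeper's minimax is 4. These differ, so the equilibrium is in mixed strategies.
Let the kicker play left with probability p. The goalkeeper is indifferent when 5p + 3(1−p) = −4p + 4(1−p), giving p = 1/10.
Let the goalkeeper play dive left with probability q. The kicker is indifferent when 5q − 4(1−q) = 3q + 4(1−q), giving q = 4/5.
The value is 5·(4/5) + (-4)·(1/5) = 16/5.

16/5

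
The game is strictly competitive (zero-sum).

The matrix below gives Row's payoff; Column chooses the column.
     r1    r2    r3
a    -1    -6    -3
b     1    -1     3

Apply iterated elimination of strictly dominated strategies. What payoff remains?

Row a is strictly dominated by row b (1>-1, -1>-6, 3>-3); eliminate a.
Column r1 is strictly dominated by r2 for Column (-1<1); eliminate r1.
Column r3 is strictly dominated by r2 for Column (-1<3); eliminate r3.
Only (b, r2) remains, with payoff -1.

-1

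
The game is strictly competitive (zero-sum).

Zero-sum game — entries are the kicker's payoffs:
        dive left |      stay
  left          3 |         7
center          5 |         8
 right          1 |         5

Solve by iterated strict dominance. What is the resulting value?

5

Column stay is strictly dominated by dive left for the goalkeeper (3<7, 5<8, 1<5); eliminate stay.
Row left is strictly dominated by row center (5>3); eliminate left.
Row right is strictly dominated by row center (5>1); eliminate right.
Only (center, dive left) remains, with payoff 5.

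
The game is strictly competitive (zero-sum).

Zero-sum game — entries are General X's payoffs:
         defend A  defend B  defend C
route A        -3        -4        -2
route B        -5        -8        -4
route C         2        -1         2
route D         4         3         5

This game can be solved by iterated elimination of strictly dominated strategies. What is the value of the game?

3

Row route C is strictly dominated by row route D (4>2, 3>-1, 5>2); eliminate route C.
Column defend A is strictly dominated by defend B for General Y (-4<-3, -8<-5, 3<4); eliminate defend A.
Row route A is strictly dominated by row route D (3>-4, 5>-2); eliminate route A.
Column defend C is strictly dominated by defend B for General Y (-8<-4, 3<5); eliminate defend C.
Row route B is strictly dominated by row route D (3>-8); eliminate route B.
Only (route D, defend B) remains, with payoff 3.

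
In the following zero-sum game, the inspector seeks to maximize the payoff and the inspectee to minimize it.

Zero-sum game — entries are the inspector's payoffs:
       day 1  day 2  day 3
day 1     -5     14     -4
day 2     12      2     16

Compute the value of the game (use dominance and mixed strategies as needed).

Column day 3 is strictly dominated by day 1 for the inspectee (it gives the inspector more in every row).
The remaining 2×2 game on (day 1, day 2) × (day 1, day 2) has no saddle point. Let the inspector play day 1 with probability p; indifference gives −5p + 12(1−p) = 14p + 2(1−p), so p = 10/29.
Similarly the inspectee's optimal q on day 1 is 12/29, and the value is -5·(12/29) + (14)·(17/29) = 178/29.

178/29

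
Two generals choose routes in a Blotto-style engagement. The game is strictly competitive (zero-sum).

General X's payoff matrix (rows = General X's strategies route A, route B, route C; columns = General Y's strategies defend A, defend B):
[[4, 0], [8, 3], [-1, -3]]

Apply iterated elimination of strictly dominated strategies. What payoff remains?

3

Row route A is strictly dominated by row route B (8>4, 3>0); eliminate route A.
Row route C is strictly dominated by row route B (8>-1, 3>-3); eliminate route C.
Column defend A is strictly dominated by defend B for General Y (3<8); eliminate defend A.
Only (route B, defend B) remains, with payoff 3.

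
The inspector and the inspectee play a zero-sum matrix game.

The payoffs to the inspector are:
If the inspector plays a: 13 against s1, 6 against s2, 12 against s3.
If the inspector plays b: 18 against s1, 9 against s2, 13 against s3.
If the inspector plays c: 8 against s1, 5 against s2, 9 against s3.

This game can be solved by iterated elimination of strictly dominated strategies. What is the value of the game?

Row c is strictly dominated by row a (13>8, 6>5, 12>9); eliminate c.
Column s1 is strictly dominated by s2 for the inspectee (6<13, 9<18); eliminate s1.
Row a is strictly dominated by row b (9>6, 13>12); eliminate a.
Column s3 is strictly dominated by s2 for the inspectee (9<13); eliminate s3.
Only (b, s2) remains, with payoff 9.

9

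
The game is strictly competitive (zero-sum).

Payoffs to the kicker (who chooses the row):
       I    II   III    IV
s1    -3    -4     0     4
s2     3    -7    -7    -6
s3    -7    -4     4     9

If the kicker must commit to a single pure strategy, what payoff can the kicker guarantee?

-4

The worst-case payoff for each row is s1: -4, s2: -7, s3: -7.
The best of these is -4.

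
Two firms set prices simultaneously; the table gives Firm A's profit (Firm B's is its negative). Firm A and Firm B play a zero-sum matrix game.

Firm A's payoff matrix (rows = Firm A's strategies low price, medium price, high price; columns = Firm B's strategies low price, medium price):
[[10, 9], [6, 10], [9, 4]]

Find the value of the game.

46/5

Row high price is strictly dominated by row low price, so Firm A never plays it.
The remaining 2×2 game on (low price, medium price) × (low price, medium price) has no saddle point. Let Firm A play low price with probability p; indifference gives 10p + 6(1−p) = 9p + 10(1−p), so p = 4/5.
Similarly Firm B's optimal q on low price is 1/5, and the value is 10·(1/5) + (9)·(4/5) = 46/5.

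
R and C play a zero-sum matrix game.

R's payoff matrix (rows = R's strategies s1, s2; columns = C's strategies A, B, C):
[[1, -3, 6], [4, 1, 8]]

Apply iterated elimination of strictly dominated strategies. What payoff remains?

Row s1 is strictly dominated by row s2 (4>1, 1>-3, 8>6); eliminate s1.
Column C is strictly dominated by A for C (4<8); eliminate C.
Column A is strictly dominated by B for C (1<4); eliminate A.
Only (s2, B) remains, with payoff 1.

1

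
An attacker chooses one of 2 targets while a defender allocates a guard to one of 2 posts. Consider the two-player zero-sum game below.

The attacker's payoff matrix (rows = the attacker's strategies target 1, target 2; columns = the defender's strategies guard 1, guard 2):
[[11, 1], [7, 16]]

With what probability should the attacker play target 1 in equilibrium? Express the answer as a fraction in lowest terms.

Row minima are 1 and 7, so the attacker's maximin is 7; column maxima are 11 and 16, so the defender's minimax is 11. These differ, so the equilibrium is in mixed strategies.
Let the attacker play target 1 with probability p. The defender is indifferent when 11p + 7(1−p) = p + 16(1−p), giving p = 9/19.

9/19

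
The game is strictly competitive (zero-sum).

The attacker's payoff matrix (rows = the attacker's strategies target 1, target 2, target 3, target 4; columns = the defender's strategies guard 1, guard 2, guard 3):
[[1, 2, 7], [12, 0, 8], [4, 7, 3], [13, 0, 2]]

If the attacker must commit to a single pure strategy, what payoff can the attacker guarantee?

The worst-case payoff for each row is target 1: 1, target 2: 0, target 3: 3, target 4: 0.
The best of these is 3.

3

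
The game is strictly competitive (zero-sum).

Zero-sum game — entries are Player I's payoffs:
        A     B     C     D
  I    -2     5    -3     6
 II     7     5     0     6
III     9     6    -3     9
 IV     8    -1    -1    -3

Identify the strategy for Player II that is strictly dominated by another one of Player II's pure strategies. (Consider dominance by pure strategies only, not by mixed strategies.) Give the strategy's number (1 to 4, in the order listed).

1

Player II prefers columns that give Player I less. Compare A with C: -3 < -2, 0 < 7, -3 < 9, -1 < 8.
So C strictly dominates A for Player II; A is strictly dominated.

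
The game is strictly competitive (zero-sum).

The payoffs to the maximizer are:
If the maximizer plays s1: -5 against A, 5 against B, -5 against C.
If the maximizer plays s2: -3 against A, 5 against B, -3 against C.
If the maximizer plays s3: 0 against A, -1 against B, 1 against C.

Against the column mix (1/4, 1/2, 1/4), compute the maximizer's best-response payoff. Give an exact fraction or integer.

1

s1: (-5)·(1/4) + (5)·(1/2) + (-5)·(1/4) = 0.
s2: (-3)·(1/4) + (5)·(1/2) + (-3)·(1/4) = 1.
s3: (0)·(1/4) + (-1)·(1/2) + (1)·(1/4) = -1/4.
The best pure response is s2 with expected payoff 1.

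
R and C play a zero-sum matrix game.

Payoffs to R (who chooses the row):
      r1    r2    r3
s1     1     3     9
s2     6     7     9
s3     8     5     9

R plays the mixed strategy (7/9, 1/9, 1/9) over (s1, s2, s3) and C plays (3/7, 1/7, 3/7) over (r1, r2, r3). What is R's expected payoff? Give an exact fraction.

Against (3/7, 1/7, 3/7), each row's expected payoff is s1: 33/7; s2: 52/7; s3: 8.
Taking the (7/9, 1/9, 1/9)-weighted average: (7/9)·(33/7) + (1/9)·(52/7) + (1/9)·(8) = 113/21.

113/21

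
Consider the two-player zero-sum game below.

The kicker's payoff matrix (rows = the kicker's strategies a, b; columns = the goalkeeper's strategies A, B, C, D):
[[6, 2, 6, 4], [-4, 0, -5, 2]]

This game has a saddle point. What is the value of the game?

2

Row minima: 2, -5 → the kicker's maximin is 2.
Column maxima: 6, 2, 6, 4 → the goalkeeper's minimax is 2.
They coincide at (a, B), so the value is 2.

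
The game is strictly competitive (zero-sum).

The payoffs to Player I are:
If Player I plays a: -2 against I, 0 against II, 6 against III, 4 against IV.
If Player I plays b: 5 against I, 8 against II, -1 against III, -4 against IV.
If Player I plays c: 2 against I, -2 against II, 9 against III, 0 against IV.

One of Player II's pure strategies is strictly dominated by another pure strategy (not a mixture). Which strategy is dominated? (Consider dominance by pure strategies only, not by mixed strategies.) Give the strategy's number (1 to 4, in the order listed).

Player II prefers columns that give Player I less. Compare III with IV: 4 < 6, -4 < -1, 0 < 9.
So IV strictly dominates III for Player II; III is strictly dominated.

3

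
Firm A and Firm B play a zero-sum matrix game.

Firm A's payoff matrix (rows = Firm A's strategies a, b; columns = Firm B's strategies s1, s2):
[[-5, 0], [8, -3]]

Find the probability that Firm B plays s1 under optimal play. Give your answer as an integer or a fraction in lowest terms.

3/16

Row minima are -5 and -3, so Firm A's maximin is -3; column maxima are 8 and 0, so Firm B's minimax is 0. These differ, so the equilibrium is in mixed strategies.
Let Firm B play s1 with probability q. Firm A is indifferent when −5q = 8q − 3(1−q), giving q = 3/16.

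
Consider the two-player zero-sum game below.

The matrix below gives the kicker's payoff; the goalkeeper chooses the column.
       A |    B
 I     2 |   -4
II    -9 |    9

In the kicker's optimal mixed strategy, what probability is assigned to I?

Row minima are -4 and -9, so the kicker's maximin is -4; column maxima are 2 and 9, so the goalkeeper's minimax is 2. These differ, so the equilibrium is in mixed strategies.
Let the kicker play I with probability p. The goalkeeper is indifferent when 2p − 9(1−p) = −4p + 9(1−p), giving p = 3/4.

3/4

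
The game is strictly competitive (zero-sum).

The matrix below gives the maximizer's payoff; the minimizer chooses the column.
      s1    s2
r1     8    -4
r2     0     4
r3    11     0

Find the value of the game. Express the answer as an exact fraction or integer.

44/15

Row r1 is strictly dominated by row r3, so the maximizer never plays it.
The remaining 2×2 game on (r2, r3) × (s1, s2) has no saddle point. Let the maximizer play r2 with probability p; indifference gives 11(1−p) = 4p, so p = 11/15.
Similarly the minimizer's optimal q on s1 is 4/15, and the value is 0·(4/15) + (4)·(11/15) = 44/15.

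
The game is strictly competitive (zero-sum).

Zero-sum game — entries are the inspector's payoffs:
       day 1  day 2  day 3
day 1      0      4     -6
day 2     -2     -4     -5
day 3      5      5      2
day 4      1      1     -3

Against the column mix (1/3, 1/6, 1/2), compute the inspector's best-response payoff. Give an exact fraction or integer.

day 1: (0)·(1/3) + (4)·(1/6) + (-6)·(1/2) = -7/3.
day 2: (-2)·(1/3) + (-4)·(1/6) + (-5)·(1/2) = -23/6.
day 3: (5)·(1/3) + (5)·(1/6) + (2)·(1/2) = 7/2.
day 4: (1)·(1/3) + (1)·(1/6) + (-3)·(1/2) = -1.
The best pure response is day 3 with expected payoff 7/2.

7/2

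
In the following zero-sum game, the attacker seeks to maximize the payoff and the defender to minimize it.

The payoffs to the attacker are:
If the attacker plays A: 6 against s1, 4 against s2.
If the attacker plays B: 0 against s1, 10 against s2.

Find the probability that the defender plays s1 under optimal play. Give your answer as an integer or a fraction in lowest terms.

Row minima are 4 and 0, so the attacker's maximin is 4; column maxima are 6 and 10, so the defender's minimax is 6. These differ, so the equilibrium is in mixed strategies.
Let the defender play s1 with probability q. The attacker is indifferent when 6q + 4(1−q) = 10(1−q), giving q = 1/2.

1/2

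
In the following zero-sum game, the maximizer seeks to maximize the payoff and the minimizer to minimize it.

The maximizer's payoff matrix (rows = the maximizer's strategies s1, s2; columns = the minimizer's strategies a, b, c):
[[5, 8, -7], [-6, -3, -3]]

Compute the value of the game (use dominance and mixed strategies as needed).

-19/5

Column b is strictly dominated by a for the minimizer (it gives the maximizer more in every row).
The remaining 2×2 game on (s1, s2) × (a, c) has no saddle point. Let the maximizer play s1 with probability p; indifference gives 5p − 6(1−p) = −7p − 3(1−p), so p = 1/5.
Similarly the minimizer's optimal q on a is 4/15, and the value is 5·(4/15) + (-7)·(11/15) = -19/5.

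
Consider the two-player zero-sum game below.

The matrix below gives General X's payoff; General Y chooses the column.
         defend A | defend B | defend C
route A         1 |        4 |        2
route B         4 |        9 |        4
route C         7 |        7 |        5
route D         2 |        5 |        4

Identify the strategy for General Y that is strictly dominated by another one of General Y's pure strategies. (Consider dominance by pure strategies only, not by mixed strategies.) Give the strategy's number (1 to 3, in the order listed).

General Y prefers columns that give General X less. Compare defend B with defend C: 2 < 4, 4 < 9, 5 < 7, 4 < 5.
So defend C strictly dominates defend B for General Y; defend B is strictly dominated.

2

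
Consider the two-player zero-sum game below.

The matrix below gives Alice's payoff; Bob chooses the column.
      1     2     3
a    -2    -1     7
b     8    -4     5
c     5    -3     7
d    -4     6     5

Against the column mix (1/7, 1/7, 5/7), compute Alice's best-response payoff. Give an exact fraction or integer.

a: (-2)·(1/7) + (-1)·(1/7) + (7)·(5/7) = 32/7.
b: (8)·(1/7) + (-4)·(1/7) + (5)·(5/7) = 29/7.
c: (5)·(1/7) + (-3)·(1/7) + (7)·(5/7) = 37/7.
d: (-4)·(1/7) + (6)·(1/7) + (5)·(5/7) = 27/7.
The best pure response is c with expected payoff 37/7.

37/7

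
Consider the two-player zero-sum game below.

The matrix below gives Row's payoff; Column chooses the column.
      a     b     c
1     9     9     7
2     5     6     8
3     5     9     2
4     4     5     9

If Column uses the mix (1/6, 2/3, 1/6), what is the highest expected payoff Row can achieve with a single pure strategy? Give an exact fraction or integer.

1: (9)·(1/6) + (9)·(2/3) + (7)·(1/6) = 26/3.
2: (5)·(1/6) + (6)·(2/3) + (8)·(1/6) = 37/6.
3: (5)·(1/6) + (9)·(2/3) + (2)·(1/6) = 43/6.
4: (4)·(1/6) + (5)·(2/3) + (9)·(1/6) = 11/2.
The best pure response is 1 with expected payoff 26/3.

26/3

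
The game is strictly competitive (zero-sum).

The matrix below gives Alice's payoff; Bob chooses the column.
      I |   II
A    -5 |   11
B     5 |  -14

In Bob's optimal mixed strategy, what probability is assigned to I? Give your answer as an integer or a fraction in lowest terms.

5/7

Row minima are -5 and -14, so Alice's maximin is -5; column maxima are 5 and 11, so Bob's minimax is 5. These differ, so the equilibrium is in mixed strategies.
Let Bob play I with probability q. Alice is indifferent when −5q + 11(1−q) = 5q − 14(1−q), giving q = 5/7.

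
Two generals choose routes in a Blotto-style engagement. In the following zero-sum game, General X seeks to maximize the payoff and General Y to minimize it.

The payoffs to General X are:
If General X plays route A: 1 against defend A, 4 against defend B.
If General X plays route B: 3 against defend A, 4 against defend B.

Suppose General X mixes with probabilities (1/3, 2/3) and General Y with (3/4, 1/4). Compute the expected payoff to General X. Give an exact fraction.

Against (3/4, 1/4), each row's expected payoff is route A: 7/4; route B: 13/4.
Taking the (1/3, 2/3)-weighted average: (1/3)·(7/4) + (2/3)·(13/4) = 11/4.

11/4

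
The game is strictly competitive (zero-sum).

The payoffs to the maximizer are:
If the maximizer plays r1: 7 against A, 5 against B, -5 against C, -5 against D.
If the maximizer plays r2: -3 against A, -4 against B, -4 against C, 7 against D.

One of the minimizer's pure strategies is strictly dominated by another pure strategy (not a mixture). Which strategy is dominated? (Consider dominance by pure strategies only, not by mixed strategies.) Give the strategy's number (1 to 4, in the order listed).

The minimizer prefers columns that give the maximizer less. Compare A with B: 5 < 7, -4 < -3.
So B strictly dominates A for the minimizer; A is strictly dominated.

1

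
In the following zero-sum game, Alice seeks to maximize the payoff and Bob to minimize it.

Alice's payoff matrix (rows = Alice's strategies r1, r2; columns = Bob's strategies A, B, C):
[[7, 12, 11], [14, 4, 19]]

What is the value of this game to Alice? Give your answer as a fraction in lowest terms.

Column C is strictly dominated by A for Bob (it gives Alice more in every row).
The remaining 2×2 game on (r1, r2) × (A, B) has no saddle point. Let Alice play r1 with probability p; indifference gives 7p + 14(1−p) = 12p + 4(1−p), so p = 2/3.
Similarly Bob's optimal q on A is 8/15, and the value is 7·(8/15) + (12)·(7/15) = 28/3.

28/3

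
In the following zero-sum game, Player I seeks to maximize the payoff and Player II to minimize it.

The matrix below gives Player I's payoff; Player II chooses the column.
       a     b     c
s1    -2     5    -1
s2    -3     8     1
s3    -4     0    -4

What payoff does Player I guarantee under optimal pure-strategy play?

-2

Row minima: -2, -3, -4 → Player I's maximin is -2.
Column maxima: -2, 8, 1 → Player II's minimax is -2.
They coincide at (s1, a), so the value is -2.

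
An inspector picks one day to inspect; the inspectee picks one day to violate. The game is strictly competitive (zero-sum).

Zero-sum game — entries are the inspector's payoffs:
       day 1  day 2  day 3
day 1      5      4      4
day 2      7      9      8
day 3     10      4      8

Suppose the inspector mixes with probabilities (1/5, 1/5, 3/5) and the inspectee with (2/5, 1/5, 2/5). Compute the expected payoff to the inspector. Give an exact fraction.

Against (2/5, 1/5, 2/5), each row's expected payoff is day 1: 22/5; day 2: 39/5; day 3: 8.
Taking the (1/5, 1/5, 3/5)-weighted average: (1/5)·(22/5) + (1/5)·(39/5) + (3/5)·(8) = 181/25.

181/25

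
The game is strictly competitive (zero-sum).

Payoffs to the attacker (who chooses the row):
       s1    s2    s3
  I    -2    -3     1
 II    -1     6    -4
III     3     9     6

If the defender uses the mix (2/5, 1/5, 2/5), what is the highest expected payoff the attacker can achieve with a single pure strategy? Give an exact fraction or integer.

I: (-2)·(2/5) + (-3)·(1/5) + (1)·(2/5) = -1.
II: (-1)·(2/5) + (6)·(1/5) + (-4)·(2/5) = -4/5.
III: (3)·(2/5) + (9)·(1/5) + (6)·(2/5) = 27/5.
The best pure response is III with expected payoff 27/5.

27/5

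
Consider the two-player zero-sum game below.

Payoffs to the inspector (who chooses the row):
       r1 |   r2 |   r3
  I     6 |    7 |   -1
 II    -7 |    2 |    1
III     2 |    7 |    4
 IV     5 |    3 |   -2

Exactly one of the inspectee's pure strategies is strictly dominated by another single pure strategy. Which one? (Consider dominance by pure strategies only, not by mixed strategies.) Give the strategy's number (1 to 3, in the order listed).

2

The inspectee prefers columns that give the inspector less. Compare r2 with r3: -1 < 7, 1 < 2, 4 < 7, -2 < 3.
So r3 strictly dominates r2 for the inspectee; r2 is strictly dominated.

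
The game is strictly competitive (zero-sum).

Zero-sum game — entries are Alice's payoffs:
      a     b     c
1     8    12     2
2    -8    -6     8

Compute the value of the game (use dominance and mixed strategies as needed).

40/11

Column b is strictly dominated by a for Bob (it gives Alice more in every row).
The remaining 2×2 game on (1, 2) × (a, c) has no saddle point. Let Alice play 1 with probability p; indifference gives 8p − 8(1−p) = 2p + 8(1−p), so p = 8/11.
Similarly Bob's optimal q on a is 3/11, and the value is 8·(3/11) + (2)·(8/11) = 40/11.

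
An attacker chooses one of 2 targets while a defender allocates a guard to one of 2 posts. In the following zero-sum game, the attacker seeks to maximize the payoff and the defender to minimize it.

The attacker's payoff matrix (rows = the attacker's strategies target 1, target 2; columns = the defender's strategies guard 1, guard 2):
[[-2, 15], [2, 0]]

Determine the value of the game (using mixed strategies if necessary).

Row minima are -2 and 0, so the attacker's maximin is 0; column maxima are 2 and 15, so the defender's minimax is 2. These differ, so the equilibrium is in mixed strategies.
Let the attacker play target 1 with probability p. The defender is indifferent when −2p + 2(1−p) = 15p, giving p = 2/19.
Let the defender play guard 1 with probability q. The attacker is indifferent when −2q + 15(1−q) = 2q, giving q = 15/19.
The value is -2·(15/19) + (15)·(4/19) = 30/19.

30/19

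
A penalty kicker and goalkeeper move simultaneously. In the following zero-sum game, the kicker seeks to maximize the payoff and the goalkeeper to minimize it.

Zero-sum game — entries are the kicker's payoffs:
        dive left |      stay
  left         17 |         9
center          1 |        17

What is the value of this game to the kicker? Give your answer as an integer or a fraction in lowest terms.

35/3

Row minima are 9 and 1, so the kicker's maximin is 9; column maxima are 17 and 17, so the goalkeeper's minimax is 17. These differ, so the equilibrium is in mixed strategies.
Let the kicker play left with probability p. The goalkeeper is indifferent when 17p + (1−p) = 9p + 17(1−p), giving p = 2/3.
Let the goalkeeper play dive left with probability q. The kicker is indifferent when 17q + 9(1−q) = q + 17(1−q), giving q = 1/3.
The value is 17·(1/3) + (9)·(2/3) = 35/3.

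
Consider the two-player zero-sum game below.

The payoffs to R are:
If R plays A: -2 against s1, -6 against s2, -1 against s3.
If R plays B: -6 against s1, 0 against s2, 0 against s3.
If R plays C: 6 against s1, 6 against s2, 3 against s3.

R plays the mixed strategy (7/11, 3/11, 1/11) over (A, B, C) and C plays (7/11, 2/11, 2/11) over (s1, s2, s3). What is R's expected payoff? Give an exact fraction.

Against (7/11, 2/11, 2/11), each row's expected payoff is A: -28/11; B: -42/11; C: 60/11.
Taking the (7/11, 3/11, 1/11)-weighted average: (7/11)·(-28/11) + (3/11)·(-42/11) + (1/11)·(60/11) = -262/121.

-262/121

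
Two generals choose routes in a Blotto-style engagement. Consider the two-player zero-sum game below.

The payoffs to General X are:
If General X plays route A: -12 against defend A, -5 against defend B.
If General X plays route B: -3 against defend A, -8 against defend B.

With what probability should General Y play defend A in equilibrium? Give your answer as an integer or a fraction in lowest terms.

Row minima are -12 and -8, so General X's maximin is -8; column maxima are -3 and -5, so General Y's minimax is -5. These differ, so the equilibrium is in mixed strategies.
Let General Y play defend A with probability q. General X is indifferent when −12q − 5(1−q) = −3q − 8(1−q), giving q = 1/4.

1/4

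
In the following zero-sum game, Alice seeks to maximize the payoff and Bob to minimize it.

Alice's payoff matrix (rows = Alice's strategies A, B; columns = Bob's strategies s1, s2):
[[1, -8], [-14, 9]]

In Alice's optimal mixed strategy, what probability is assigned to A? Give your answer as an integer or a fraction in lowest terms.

Row minima are -8 and -14, so Alice's maximin is -8; column maxima are 1 and 9, so Bob's minimax is 1. These differ, so the equilibrium is in mixed strategies.
Let Alice play A with probability p. Bob is indifferent when p − 14(1−p) = −8p + 9(1−p), giving p = 23/32.

23/32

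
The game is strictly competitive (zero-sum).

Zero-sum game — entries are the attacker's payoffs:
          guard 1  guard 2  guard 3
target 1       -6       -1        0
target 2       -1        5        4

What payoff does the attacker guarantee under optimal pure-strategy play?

Row minima: -6, -1 → the attacker's maximin is -1.
Column maxima: -1, 5, 4 → the defender's minimax is -1.
They coincide at (target 2, guard 1), so the value is -1.

-1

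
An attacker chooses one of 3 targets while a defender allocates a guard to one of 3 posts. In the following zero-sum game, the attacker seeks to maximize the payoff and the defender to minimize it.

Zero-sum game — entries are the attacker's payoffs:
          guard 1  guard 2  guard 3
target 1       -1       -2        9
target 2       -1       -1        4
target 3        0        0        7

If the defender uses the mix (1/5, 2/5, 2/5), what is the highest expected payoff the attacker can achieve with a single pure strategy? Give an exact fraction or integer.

target 1: (-1)·(1/5) + (-2)·(2/5) + (9)·(2/5) = 13/5.
target 2: (-1)·(1/5) + (-1)·(2/5) + (4)·(2/5) = 1.
target 3: (0)·(1/5) + (0)·(2/5) + (7)·(2/5) = 14/5.
The best pure response is target 3 with expected payoff 14/5.

14/5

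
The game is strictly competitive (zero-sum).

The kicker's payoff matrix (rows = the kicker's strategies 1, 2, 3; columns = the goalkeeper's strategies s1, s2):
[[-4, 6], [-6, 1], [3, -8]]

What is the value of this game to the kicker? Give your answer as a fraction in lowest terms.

-2/3

Row 2 is strictly dominated by row 1, so the kicker never plays it.
The remaining 2×2 game on (1, 3) × (s1, s2) has no saddle point. Let the kicker play 1 with probability p; indifference gives −4p + 3(1−p) = 6p − 8(1−p), so p = 11/21.
Similarly the goalkeeper's optimal q on s1 is 2/3, and the value is -4·(2/3) + (6)·(1/3) = -2/3.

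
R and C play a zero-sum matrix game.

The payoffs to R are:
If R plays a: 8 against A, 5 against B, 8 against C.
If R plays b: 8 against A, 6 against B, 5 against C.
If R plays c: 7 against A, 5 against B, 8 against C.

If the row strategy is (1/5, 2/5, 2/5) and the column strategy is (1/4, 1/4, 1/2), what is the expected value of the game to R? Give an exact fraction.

133/20

Against (1/4, 1/4, 1/2), each row's expected payoff is a: 29/4; b: 6; c: 7.
Taking the (1/5, 2/5, 2/5)-weighted average: (1/5)·(29/4) + (2/5)·(6) + (2/5)·(7) = 133/20.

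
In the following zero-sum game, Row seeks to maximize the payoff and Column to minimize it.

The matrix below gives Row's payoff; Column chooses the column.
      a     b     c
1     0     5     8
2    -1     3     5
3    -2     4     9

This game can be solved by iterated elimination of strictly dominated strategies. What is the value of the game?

0

Row 2 is strictly dominated by row 1 (0>-1, 5>3, 8>5); eliminate 2.
Column c is strictly dominated by a for Column (0<8, -2<9); eliminate c.
Column b is strictly dominated by a for Column (0<5, -2<4); eliminate b.
Row 3 is strictly dominated by row 1 (0>-2); eliminate 3.
Only (1, a) remains, with payoff 0.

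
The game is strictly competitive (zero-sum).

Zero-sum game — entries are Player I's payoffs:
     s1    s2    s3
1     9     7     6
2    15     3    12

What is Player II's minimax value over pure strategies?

7

The worst case (largest entry) in each column is s1: 15, s2: 7, s3: 12.
The best (smallest) of these is 7.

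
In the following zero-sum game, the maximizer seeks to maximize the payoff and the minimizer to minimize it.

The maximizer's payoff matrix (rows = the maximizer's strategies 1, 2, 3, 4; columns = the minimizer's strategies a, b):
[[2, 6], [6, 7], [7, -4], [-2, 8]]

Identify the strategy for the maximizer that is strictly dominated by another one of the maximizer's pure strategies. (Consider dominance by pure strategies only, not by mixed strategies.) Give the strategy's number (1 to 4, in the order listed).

1

Compare 1 with 2: 6 > 2, 7 > 6.
So 2 strictly dominates 1 for the maximizer; 1 is strictly dominated.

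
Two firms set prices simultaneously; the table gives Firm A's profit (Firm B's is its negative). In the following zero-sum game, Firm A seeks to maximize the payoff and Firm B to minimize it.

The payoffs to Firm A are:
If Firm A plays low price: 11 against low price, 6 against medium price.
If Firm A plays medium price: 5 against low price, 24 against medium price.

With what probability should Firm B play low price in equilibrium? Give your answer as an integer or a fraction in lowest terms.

Row minima are 6 and 5, so Firm A's maximin is 6; column maxima are 11 and 24, so Firm B's minimax is 11. These differ, so the equilibrium is in mixed strategies.
Let Firm B play low price with probability q. Firm A is indifferent when 11q + 6(1−q) = 5q + 24(1−q), giving q = 3/4.

3/4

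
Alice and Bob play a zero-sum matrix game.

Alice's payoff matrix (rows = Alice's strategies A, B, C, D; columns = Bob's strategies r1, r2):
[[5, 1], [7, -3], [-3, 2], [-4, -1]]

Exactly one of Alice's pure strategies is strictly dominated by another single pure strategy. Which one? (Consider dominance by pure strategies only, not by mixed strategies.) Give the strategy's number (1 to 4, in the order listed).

Compare D with A: 5 > -4, 1 > -1.
So A strictly dominates D for Alice; D is strictly dominated.

4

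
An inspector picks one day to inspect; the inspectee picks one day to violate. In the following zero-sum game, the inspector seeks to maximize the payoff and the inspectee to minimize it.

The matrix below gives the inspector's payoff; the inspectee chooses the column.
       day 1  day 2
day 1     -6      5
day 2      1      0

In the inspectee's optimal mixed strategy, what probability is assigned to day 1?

Row minima are -6 and 0, so the inspector's maximin is 0; column maxima are 1 and 5, so the inspectee's minimax is 1. These differ, so the equilibrium is in mixed strategies.
Let the inspectee play day 1 with probability q. The inspector is indifferent when −6q + 5(1−q) = q, giving q = 5/12.

5/12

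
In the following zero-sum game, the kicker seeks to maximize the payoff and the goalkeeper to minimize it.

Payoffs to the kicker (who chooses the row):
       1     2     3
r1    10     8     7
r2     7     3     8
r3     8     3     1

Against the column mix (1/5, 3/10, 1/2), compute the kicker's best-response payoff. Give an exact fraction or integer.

r1: (10)·(1/5) + (8)·(3/10) + (7)·(1/2) = 79/10.
r2: (7)·(1/5) + (3)·(3/10) + (8)·(1/2) = 63/10.
r3: (8)·(1/5) + (3)·(3/10) + (1)·(1/2) = 3.
The best pure response is r1 with expected payoff 79/10.

79/10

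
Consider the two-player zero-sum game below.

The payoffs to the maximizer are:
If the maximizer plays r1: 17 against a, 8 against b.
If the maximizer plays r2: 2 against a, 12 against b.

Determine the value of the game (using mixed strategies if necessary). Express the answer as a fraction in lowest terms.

188/19

Row minima are 8 and 2, so the maximizer's maximin is 8; column maxima are 17 and 12, so the minimizer's minimax is 12. These differ, so the equilibrium is in mixed strategies.
Let the maximizer play r1 with probability p. The minimizer is indifferent when 17p + 2(1−p) = 8p + 12(1−p), giving p = 10/19.
Let the minimizer play a with probability q. The maximizer is indifferent when 17q + 8(1−q) = 2q + 12(1−q), giving q = 4/19.
The value is 17·(4/19) + (8)·(15/19) = 188/19.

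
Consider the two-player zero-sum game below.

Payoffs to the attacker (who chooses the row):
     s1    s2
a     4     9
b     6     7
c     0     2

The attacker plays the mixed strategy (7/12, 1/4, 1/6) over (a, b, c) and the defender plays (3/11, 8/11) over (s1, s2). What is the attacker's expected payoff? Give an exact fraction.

421/66

Against (3/11, 8/11), each row's expected payoff is a: 84/11; b: 74/11; c: 16/11.
Taking the (7/12, 1/4, 1/6)-weighted average: (7/12)·(84/11) + (1/4)·(74/11) + (1/6)·(16/11) = 421/66.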